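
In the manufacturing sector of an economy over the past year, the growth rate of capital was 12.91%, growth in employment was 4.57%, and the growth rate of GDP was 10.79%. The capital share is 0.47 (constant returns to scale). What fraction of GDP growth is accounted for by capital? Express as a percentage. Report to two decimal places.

Capital accounted for 56.23% of growth.

Capital contributed 0.47 × 12.91 = 6.0677 pp.
Share of growth = 6.0677 / 10.79 × 100 = 56.2345%.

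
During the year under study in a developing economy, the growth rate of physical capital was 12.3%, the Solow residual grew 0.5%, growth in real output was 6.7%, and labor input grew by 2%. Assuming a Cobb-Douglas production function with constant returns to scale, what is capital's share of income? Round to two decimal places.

gY = gA + α·gK + (1−α)·gL, so gY − gA − gL = α(gK − gL).
6.7 − 0.5 − 2 = α × (12.3 − 2).
4.2 = 10.3 α, so α = 0.4078.

α = 0.41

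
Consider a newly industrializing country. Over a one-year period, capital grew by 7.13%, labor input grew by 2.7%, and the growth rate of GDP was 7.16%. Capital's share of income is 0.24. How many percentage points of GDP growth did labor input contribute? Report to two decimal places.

Labor's share = 1 − 0.24 = 0.76.
Contribution = share × growth = 0.76 × 2.7 = 2.052 pp.

2.05 percentage points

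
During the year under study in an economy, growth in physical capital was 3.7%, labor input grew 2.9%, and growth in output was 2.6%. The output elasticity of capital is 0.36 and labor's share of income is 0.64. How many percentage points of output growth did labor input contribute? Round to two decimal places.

1.86

Labor's share = 1 − 0.36 = 0.64.
Contribution = share × growth = 0.64 × 2.9 = 1.856 pp.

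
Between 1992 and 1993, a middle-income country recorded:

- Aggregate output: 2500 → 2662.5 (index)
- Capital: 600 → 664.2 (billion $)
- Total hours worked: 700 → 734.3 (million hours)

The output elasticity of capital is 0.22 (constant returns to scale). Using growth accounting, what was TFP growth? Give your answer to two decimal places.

Aggregate output growth = (2662.5 − 2500) / 2500 = 6.5%.
Capital growth = (664.2 − 600) / 600 = 10.7%.
Total hours worked growth = (734.3 − 700) / 700 = 4.9%.
Labor's share = 1 − 0.22 = 0.78.
Capital: 0.22 × 10.7 = 2.354 pp.
Total hours worked: 0.78 × 4.9 = 3.822 pp.
TFP growth = 6.5 − 6.176 = 0.324%.

0.32%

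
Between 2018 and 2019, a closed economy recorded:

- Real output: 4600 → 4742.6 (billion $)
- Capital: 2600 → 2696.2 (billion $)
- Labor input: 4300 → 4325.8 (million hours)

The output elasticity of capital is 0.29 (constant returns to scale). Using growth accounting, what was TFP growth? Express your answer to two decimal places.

Real output growth = (4742.6 − 4600) / 4600 = 3.1%.
Capital growth = (2696.2 − 2600) / 2600 = 3.7%.
Labor input growth = (4325.8 − 4300) / 4300 = 0.6%.
Labor's share = 1 − 0.29 = 0.71.
Capital: 0.29 × 3.7 = 1.073 pp.
Labor input: 0.71 × 0.6 = 0.426 pp.
TFP growth = 3.1 − 1.499 = 1.601%.

TFP grew 1.60%.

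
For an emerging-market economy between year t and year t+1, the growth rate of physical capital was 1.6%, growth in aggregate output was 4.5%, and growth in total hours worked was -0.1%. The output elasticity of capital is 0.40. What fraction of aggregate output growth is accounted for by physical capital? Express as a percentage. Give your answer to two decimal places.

14.22%

Physical capital contributed 0.4 × 1.6 = 0.64 pp.
Share of growth = 0.64 / 4.5 × 100 = 14.2222%.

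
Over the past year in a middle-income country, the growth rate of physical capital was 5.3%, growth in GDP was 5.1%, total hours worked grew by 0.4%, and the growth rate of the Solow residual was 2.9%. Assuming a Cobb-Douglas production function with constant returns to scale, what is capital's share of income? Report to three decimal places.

0.367

gY = gA + α·gK + (1−α)·gL, so gY − gA − gL = α(gK − gL).
5.1 − 2.9 − 0.4 = α × (5.3 − 0.4).
1.8 = 4.9 α, so α = 0.36735.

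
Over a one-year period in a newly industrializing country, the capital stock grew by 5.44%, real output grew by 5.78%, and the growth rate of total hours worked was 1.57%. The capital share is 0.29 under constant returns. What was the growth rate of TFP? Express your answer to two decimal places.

3.09%

Labor's share = 1 − 0.29 = 0.71.
The capital stock: 0.29 × 5.44 = 1.5776 pp.
Total hours worked: 0.71 × 1.57 = 1.1147 pp.
TFP growth = 5.78 − 2.6923 = 3.0877%.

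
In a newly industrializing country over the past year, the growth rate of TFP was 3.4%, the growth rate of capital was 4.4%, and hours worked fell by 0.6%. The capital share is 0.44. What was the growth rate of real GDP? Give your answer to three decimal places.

Labor's share = 1 − 0.44 = 0.56.
Capital: 0.44 × 4.4 = 1.936 pp.
Hours worked: 0.56 × (-0.6) = -0.336 pp.
Output growth = 3.4 + 1.6 = 5%.

Real GDP grew 5.000%.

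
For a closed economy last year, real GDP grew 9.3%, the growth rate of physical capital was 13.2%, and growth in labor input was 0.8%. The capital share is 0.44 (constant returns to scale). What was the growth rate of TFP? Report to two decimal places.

Labor's share = 1 − 0.44 = 0.56.
Physical capital: 0.44 × 13.2 = 5.808 pp.
Labor input: 0.56 × 0.8 = 0.448 pp.
TFP growth = 9.3 − 6.256 = 3.044%.

3.04%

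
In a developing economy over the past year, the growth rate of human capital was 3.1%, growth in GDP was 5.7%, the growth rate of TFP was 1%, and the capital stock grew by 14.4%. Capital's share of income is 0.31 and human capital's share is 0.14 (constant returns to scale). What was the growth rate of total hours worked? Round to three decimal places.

-0.360%

Labor's share = 1 − 0.31 − 0.14 = 0.55.
gY = gA + 0.31×14.4 + 0.14×3.1 + 0.55×g.
0.55×g = 5.7 − 1 − 4.898 = -0.198.
g = -0.198 / 0.55 = -0.36%.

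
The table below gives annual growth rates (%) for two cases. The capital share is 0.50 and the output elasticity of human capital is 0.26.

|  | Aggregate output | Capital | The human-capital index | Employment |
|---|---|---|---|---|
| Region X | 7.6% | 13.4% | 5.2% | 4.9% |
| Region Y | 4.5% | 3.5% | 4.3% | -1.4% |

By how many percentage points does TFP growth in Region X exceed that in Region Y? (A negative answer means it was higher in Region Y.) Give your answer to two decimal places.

-3.60 percentage points

Labor's share = 1 − 0.5 − 0.26 = 0.24.
Region X: TFP = 7.6 − 6.7 − 1.352 − 1.176 = -1.628%.
Region Y: TFP = 4.5 − 1.75 − 1.118 + 0.336 = 1.968%.
Difference = -1.628 − (1.968) = -3.596 pp.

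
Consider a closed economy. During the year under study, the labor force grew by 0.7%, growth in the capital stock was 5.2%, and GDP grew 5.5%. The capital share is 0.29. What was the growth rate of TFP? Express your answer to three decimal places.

Labor's share = 1 − 0.29 = 0.71.
The capital stock: 0.29 × 5.2 = 1.508 pp.
The labor force: 0.71 × 0.7 = 0.497 pp.
TFP growth = 5.5 − 2.005 = 3.495%.

3.495%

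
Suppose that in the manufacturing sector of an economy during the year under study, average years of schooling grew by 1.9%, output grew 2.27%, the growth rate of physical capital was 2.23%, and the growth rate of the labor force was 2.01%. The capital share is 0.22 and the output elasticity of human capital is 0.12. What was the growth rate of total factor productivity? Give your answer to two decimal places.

Total factor productivity growth was 0.22%.

Labor's share = 1 − 0.22 − 0.12 = 0.66.
Physical capital: 0.22 × 2.23 = 0.4906 pp.
Average years of schooling: 0.12 × 1.9 = 0.228 pp.
The labor force: 0.66 × 2.01 = 1.3266 pp.
TFP growth = 2.27 − 2.0452 = 0.2248%.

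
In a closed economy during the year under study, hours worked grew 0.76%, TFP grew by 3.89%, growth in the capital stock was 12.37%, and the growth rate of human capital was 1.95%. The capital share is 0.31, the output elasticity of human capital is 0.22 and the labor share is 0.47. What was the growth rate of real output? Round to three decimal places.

Labor's share = 1 − 0.31 − 0.22 = 0.47.
The capital stock: 0.31 × 12.37 = 3.8347 pp.
Human capital: 0.22 × 1.95 = 0.429 pp.
Hours worked: 0.47 × 0.76 = 0.3572 pp.
Output growth = 3.89 + 4.6209 = 8.5109%.

8.511%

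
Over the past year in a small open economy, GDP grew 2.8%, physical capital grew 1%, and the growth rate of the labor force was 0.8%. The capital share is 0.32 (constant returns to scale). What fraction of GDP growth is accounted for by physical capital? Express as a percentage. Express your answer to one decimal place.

11.4%

Physical capital contributed 0.32 × 1 = 0.32 pp.
Share of growth = 0.32 / 2.8 × 100 = 11.429%.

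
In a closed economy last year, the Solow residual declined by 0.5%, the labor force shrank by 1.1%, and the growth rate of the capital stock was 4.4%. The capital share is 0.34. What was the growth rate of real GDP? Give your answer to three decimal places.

0.270%

Labor's share = 1 − 0.34 = 0.66.
The capital stock: 0.34 × 4.4 = 1.496 pp.
The labor force: 0.66 × (-1.1) = -0.726 pp.
Output growth = -0.5 + 0.77 = 0.27%.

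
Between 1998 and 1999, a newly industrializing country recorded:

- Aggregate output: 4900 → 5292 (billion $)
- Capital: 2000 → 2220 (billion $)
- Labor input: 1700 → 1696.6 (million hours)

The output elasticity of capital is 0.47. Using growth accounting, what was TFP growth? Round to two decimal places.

2.94%

Aggregate output growth = (5292 − 4900) / 4900 = 8%.
Capital growth = (2220 − 2000) / 2000 = 11%.
Labor input growth = (1696.6 − 1700) / 1700 = -0.2%.
Labor's share = 1 − 0.47 = 0.53.
Capital: 0.47 × 11 = 5.17 pp.
Labor input: 0.53 × (-0.2) = -0.106 pp.
TFP growth = 8 − 5.064 = 2.936%.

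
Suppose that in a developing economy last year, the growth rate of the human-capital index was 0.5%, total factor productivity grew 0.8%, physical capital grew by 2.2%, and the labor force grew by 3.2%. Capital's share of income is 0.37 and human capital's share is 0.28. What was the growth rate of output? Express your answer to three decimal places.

Labor's share = 1 − 0.37 − 0.28 = 0.35.
Physical capital: 0.37 × 2.2 = 0.814 pp.
The human-capital index: 0.28 × 0.5 = 0.14 pp.
The labor force: 0.35 × 3.2 = 1.12 pp.
Output growth = 0.8 + 2.074 = 2.874%.

2.874%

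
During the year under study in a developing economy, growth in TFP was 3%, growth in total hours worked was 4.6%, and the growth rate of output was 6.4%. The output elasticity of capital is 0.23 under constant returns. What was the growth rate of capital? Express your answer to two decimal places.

Labor's share = 1 − 0.23 = 0.77.
gY = gA + 0.77×4.6 + 0.23×g.
0.23×g = 6.4 − 3 − 3.542 = -0.142.
g = -0.142 / 0.23 = -0.6174%.

-0.62%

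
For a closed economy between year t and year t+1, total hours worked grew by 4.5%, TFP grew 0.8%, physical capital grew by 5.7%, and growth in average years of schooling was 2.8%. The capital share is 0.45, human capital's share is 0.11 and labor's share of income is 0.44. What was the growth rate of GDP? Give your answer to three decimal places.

Labor's share = 1 − 0.45 − 0.11 = 0.44.
Physical capital: 0.45 × 5.7 = 2.565 pp.
Average years of schooling: 0.11 × 2.8 = 0.308 pp.
Total hours worked: 0.44 × 4.5 = 1.98 pp.
Output growth = 0.8 + 4.853 = 5.653%.

5.653%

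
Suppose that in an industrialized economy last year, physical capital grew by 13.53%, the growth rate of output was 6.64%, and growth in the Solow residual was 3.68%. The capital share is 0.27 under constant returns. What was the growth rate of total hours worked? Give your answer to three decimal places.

Labor's share = 1 − 0.27 = 0.73.
gY = gA + 0.27×13.53 + 0.73×g.
0.73×g = 6.64 − 3.68 − 3.6531 = -0.6931.
g = -0.6931 / 0.73 = -0.94945%.

-0.949%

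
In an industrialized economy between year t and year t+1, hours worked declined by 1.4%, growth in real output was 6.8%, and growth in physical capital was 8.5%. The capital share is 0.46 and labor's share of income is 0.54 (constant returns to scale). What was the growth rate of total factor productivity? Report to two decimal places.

Total factor productivity grew 3.65%.

Labor's share = 1 − 0.46 = 0.54.
Physical capital: 0.46 × 8.5 = 3.91 pp.
Hours worked: 0.54 × (-1.4) = -0.756 pp.
TFP growth = 6.8 − 3.154 = 3.646%.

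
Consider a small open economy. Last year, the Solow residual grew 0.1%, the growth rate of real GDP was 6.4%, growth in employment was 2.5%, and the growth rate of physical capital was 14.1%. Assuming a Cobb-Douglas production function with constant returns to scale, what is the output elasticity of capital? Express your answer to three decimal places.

α = 0.328

gY = gA + α·gK + (1−α)·gL, so gY − gA − gL = α(gK − gL).
6.4 − 0.1 − 2.5 = α × (14.1 − 2.5).
3.8 = 11.6 α, so α = 0.32759.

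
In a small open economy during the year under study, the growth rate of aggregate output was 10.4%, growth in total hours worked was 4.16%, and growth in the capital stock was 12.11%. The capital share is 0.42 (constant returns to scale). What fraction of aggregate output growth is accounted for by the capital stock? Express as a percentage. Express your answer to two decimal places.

The capital stock contributed 0.42 × 12.11 = 5.0862 pp.
Share of growth = 5.0862 / 10.4 × 100 = 48.9058%.

48.91%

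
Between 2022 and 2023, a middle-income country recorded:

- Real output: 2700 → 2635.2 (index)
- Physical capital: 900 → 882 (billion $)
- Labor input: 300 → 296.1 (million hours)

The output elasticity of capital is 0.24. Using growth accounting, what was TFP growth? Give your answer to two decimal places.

-0.93%

Real output growth = (2635.2 − 2700) / 2700 = -2.4%.
Physical capital growth = (882 − 900) / 900 = -2%.
Labor input growth = (296.1 − 300) / 300 = -1.3%.
Labor's share = 1 − 0.24 = 0.76.
Physical capital: 0.24 × (-2) = -0.48 pp.
Labor input: 0.76 × (-1.3) = -0.988 pp.
TFP growth = -2.4 + 1.468 = -0.932%.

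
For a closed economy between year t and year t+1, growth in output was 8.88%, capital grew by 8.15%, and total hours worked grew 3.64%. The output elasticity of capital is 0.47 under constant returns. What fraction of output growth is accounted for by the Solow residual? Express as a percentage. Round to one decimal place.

Labor's share = 1 − 0.47 = 0.53.
Capital: 0.47 × 8.15 = 3.8305 pp.
Total hours worked: 0.53 × 3.64 = 1.9292 pp.
TFP growth = 8.88 − 5.7597 = 3.1203%.
TFP share of growth = 3.1203 / 8.88 × 100 = 35.139%.

35.1%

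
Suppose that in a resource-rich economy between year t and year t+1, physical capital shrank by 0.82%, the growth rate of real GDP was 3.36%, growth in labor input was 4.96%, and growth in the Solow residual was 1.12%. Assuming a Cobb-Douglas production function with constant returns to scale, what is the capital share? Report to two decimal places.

The capital share is 0.47.

gY = gA + α·gK + (1−α)·gL, so gY − gA − gL = α(gK − gL).
3.36 − 1.12 − 4.96 = α × (-0.82 − 4.96).
-2.72 = -5.78 α, so α = 0.4706.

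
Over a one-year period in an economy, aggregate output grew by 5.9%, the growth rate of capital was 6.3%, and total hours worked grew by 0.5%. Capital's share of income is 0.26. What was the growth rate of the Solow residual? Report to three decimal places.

Labor's share = 1 − 0.26 = 0.74.
Capital: 0.26 × 6.3 = 1.638 pp.
Total hours worked: 0.74 × 0.5 = 0.37 pp.
TFP growth = 5.9 − 2.008 = 3.892%.

3.892%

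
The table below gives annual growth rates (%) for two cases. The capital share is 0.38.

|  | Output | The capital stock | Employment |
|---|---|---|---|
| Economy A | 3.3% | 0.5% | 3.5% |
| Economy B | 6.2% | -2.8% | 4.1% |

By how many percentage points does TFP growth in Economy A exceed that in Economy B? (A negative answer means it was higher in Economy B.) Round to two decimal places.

Labor's share = 1 − 0.38 = 0.62.
Economy A: TFP = 3.3 − 0.19 − 2.17 = 0.94%.
Economy B: TFP = 6.2 + 1.064 − 2.542 = 4.722%.
Difference = 0.94 − (4.722) = -3.782 pp.

-3.78 percentage points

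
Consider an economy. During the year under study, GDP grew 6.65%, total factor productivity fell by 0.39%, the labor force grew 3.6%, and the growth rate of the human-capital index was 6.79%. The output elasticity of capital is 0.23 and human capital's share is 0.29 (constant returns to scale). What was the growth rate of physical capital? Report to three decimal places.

Labor's share = 1 − 0.23 − 0.29 = 0.48.
gY = gA + 0.29×6.79 + 0.48×3.6 + 0.23×g.
0.23×g = 6.65 + 0.39 − 3.6971 = 3.3429.
g = 3.3429 / 0.23 = 14.53435%.

Physical capital grew 14.534%.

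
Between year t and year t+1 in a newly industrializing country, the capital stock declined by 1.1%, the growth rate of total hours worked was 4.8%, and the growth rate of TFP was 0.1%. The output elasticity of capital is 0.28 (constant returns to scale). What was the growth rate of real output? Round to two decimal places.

Real output growth was 3.25%.

Labor's share = 1 − 0.28 = 0.72.
The capital stock: 0.28 × (-1.1) = -0.308 pp.
Total hours worked: 0.72 × 4.8 = 3.456 pp.
Output growth = 0.1 + 3.148 = 3.248%.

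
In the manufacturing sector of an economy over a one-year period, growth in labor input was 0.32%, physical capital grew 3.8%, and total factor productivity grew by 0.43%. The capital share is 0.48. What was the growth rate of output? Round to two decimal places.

Labor's share = 1 − 0.48 = 0.52.
Physical capital: 0.48 × 3.8 = 1.824 pp.
Labor input: 0.52 × 0.32 = 0.1664 pp.
Output growth = 0.43 + 1.9904 = 2.4204%.

Output growth was 2.42%.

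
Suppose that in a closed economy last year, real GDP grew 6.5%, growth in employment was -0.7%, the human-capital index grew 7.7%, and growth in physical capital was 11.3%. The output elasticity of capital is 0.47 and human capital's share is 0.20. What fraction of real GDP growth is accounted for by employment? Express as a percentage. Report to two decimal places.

Labor's share = 1 − 0.47 − 0.2 = 0.33.
Employment contributed 0.33 × (-0.7) = -0.231 pp.
Share of growth = -0.231 / 6.5 × 100 = -3.5538%.

-3.55%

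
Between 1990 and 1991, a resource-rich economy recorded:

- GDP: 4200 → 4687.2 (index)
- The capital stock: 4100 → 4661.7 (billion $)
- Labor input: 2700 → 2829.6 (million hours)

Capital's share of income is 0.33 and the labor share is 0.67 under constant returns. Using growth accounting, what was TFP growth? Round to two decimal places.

3.86%

GDP growth = (4687.2 − 4200) / 4200 = 11.6%.
The capital stock growth = (4661.7 − 4100) / 4100 = 13.7%.
Labor input growth = (2829.6 − 2700) / 2700 = 4.8%.
Labor's share = 1 − 0.33 = 0.67.
The capital stock: 0.33 × 13.7 = 4.521 pp.
Labor input: 0.67 × 4.8 = 3.216 pp.
TFP growth = 11.6 − 7.737 = 3.863%.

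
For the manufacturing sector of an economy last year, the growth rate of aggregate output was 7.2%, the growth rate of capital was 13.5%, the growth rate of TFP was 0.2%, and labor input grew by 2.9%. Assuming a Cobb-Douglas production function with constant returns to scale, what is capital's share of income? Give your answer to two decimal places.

gY = gA + α·gK + (1−α)·gL, so gY − gA − gL = α(gK − gL).
7.2 − 0.2 − 2.9 = α × (13.5 − 2.9).
4.1 = 10.6 α, so α = 0.3868.

α = 0.39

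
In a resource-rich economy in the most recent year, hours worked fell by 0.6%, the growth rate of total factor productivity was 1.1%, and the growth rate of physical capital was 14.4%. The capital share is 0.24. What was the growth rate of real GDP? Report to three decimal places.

Real GDP growth was 4.100%.

Labor's share = 1 − 0.24 = 0.76.
Physical capital: 0.24 × 14.4 = 3.456 pp.
Hours worked: 0.76 × (-0.6) = -0.456 pp.
Output growth = 1.1 + 3 = 4.1%.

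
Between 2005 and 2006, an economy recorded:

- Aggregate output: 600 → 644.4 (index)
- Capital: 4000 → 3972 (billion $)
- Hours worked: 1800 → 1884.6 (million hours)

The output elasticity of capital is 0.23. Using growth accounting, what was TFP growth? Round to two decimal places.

Aggregate output growth = (644.4 − 600) / 600 = 7.4%.
Capital growth = (3972 − 4000) / 4000 = -0.7%.
Hours worked growth = (1884.6 − 1800) / 1800 = 4.7%.
Labor's share = 1 − 0.23 = 0.77.
Capital: 0.23 × (-0.7) = -0.161 pp.
Hours worked: 0.77 × 4.7 = 3.619 pp.
TFP growth = 7.4 − 3.458 = 3.942%.

3.94%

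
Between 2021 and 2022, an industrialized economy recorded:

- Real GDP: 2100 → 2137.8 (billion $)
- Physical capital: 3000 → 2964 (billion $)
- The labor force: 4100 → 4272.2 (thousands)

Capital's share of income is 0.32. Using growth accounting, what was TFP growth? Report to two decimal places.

-0.67%

Real GDP growth = (2137.8 − 2100) / 2100 = 1.8%.
Physical capital growth = (2964 − 3000) / 3000 = -1.2%.
The labor force growth = (4272.2 − 4100) / 4100 = 4.2%.
Labor's share = 1 − 0.32 = 0.68.
Physical capital: 0.32 × (-1.2) = -0.384 pp.
The labor force: 0.68 × 4.2 = 2.856 pp.
TFP growth = 1.8 − 2.472 = -0.672%.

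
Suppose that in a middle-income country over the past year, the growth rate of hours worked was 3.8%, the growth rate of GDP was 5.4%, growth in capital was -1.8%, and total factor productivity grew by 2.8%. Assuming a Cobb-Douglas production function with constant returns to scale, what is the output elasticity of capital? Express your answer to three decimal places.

gY = gA + α·gK + (1−α)·gL, so gY − gA − gL = α(gK − gL).
5.4 − 2.8 − 3.8 = α × (-1.8 − 3.8).
-1.2 = -5.6 α, so α = 0.21429.

The output elasticity of capital is 0.214.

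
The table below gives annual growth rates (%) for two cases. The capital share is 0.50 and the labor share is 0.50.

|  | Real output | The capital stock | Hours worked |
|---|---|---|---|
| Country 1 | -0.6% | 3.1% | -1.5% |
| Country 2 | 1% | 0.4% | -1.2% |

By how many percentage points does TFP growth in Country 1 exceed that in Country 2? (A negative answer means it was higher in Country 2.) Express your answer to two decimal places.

Labor's share = 1 − 0.5 = 0.5.
Country 1: TFP = -0.6 − 1.55 + 0.75 = -1.4%.
Country 2: TFP = 1 − 0.2 + 0.6 = 1.4%.
Difference = -1.4 − (1.4) = -2.8 pp.

-2.80 percentage points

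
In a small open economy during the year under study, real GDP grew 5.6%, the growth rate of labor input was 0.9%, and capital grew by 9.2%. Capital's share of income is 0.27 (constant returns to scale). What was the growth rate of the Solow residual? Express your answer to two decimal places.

The Solow residual grew 2.46%.

Labor's share = 1 − 0.27 = 0.73.
Capital: 0.27 × 9.2 = 2.484 pp.
Labor input: 0.73 × 0.9 = 0.657 pp.
TFP growth = 5.6 − 3.141 = 2.459%.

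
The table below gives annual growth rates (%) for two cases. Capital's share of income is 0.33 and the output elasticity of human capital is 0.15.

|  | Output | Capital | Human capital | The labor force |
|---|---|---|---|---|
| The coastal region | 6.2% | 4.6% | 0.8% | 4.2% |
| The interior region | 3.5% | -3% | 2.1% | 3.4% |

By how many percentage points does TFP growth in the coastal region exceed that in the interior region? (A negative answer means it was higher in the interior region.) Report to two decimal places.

-0.03 percentage points

Labor's share = 1 − 0.33 − 0.15 = 0.52.
The coastal region: TFP = 6.2 − 1.518 − 0.12 − 2.184 = 2.378%.
The interior region: TFP = 3.5 + 0.99 − 0.315 − 1.768 = 2.407%.
Difference = 2.378 − (2.407) = -0.029 pp.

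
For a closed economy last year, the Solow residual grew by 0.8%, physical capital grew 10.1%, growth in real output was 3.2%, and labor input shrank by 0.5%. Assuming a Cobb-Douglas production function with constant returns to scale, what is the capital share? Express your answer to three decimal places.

0.274

gY = gA + α·gK + (1−α)·gL, so gY − gA − gL = α(gK − gL).
3.2 − 0.8 + 0.5 = α × (10.1 − (-0.5)).
2.9 = 10.6 α, so α = 0.27358.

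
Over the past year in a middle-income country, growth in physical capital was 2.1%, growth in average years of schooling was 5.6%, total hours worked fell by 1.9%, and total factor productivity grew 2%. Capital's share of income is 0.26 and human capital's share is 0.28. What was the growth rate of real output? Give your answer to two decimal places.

3.24%

Labor's share = 1 − 0.26 − 0.28 = 0.46.
Physical capital: 0.26 × 2.1 = 0.546 pp.
Average years of schooling: 0.28 × 5.6 = 1.568 pp.
Total hours worked: 0.46 × (-1.9) = -0.874 pp.
Output growth = 2 + 1.24 = 3.24%.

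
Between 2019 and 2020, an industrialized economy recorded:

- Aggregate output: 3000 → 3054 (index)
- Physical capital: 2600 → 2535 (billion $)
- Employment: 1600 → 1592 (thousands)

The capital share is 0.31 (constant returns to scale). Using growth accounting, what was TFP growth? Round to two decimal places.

Aggregate output growth = (3054 − 3000) / 3000 = 1.8%.
Physical capital growth = (2535 − 2600) / 2600 = -2.5%.
Employment growth = (1592 − 1600) / 1600 = -0.5%.
Labor's share = 1 − 0.31 = 0.69.
Physical capital: 0.31 × (-2.5) = -0.775 pp.
Employment: 0.69 × (-0.5) = -0.345 pp.
TFP growth = 1.8 + 1.12 = 2.92%.

TFP growth was 2.92%.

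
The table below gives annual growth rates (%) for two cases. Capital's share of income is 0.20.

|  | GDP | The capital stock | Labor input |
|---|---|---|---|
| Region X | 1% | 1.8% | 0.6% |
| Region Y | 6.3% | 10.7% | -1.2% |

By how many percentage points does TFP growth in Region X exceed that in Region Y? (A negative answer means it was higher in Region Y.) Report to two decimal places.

-4.96 percentage points

Labor's share = 1 − 0.2 = 0.8.
Region X: TFP = 1 − 0.36 − 0.48 = 0.16%.
Region Y: TFP = 6.3 − 2.14 + 0.96 = 5.12%.
Difference = 0.16 − (5.12) = -4.96 pp.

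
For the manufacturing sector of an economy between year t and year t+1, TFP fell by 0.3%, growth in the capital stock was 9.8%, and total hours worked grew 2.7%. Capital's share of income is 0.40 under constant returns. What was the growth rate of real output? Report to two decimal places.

5.24%

Labor's share = 1 − 0.4 = 0.6.
The capital stock: 0.4 × 9.8 = 3.92 pp.
Total hours worked: 0.6 × 2.7 = 1.62 pp.
Output growth = -0.3 + 5.54 = 5.24%.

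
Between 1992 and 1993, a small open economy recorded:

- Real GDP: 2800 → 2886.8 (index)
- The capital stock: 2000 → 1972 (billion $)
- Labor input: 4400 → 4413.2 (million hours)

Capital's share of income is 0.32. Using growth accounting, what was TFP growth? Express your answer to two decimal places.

Real GDP growth = (2886.8 − 2800) / 2800 = 3.1%.
The capital stock growth = (1972 − 2000) / 2000 = -1.4%.
Labor input growth = (4413.2 − 4400) / 4400 = 0.3%.
Labor's share = 1 − 0.32 = 0.68.
The capital stock: 0.32 × (-1.4) = -0.448 pp.
Labor input: 0.68 × 0.3 = 0.204 pp.
TFP growth = 3.1 + 0.244 = 3.344%.

TFP grew 3.34%.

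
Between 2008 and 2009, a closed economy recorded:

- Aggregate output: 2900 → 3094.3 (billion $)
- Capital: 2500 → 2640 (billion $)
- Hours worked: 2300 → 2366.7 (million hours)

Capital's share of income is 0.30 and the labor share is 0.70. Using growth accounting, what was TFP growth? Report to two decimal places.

Aggregate output growth = (3094.3 − 2900) / 2900 = 6.7%.
Capital growth = (2640 − 2500) / 2500 = 5.6%.
Hours worked growth = (2366.7 − 2300) / 2300 = 2.9%.
Labor's share = 1 − 0.3 = 0.7.
Capital: 0.3 × 5.6 = 1.68 pp.
Hours worked: 0.7 × 2.9 = 2.03 pp.
TFP growth = 6.7 − 3.71 = 2.99%.

TFP growth was 2.99%.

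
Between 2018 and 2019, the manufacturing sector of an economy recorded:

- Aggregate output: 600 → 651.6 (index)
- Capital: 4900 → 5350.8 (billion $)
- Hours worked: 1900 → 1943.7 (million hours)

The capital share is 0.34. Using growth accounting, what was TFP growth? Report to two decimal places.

Aggregate output growth = (651.6 − 600) / 600 = 8.6%.
Capital growth = (5350.8 − 4900) / 4900 = 9.2%.
Hours worked growth = (1943.7 − 1900) / 1900 = 2.3%.
Labor's share = 1 − 0.34 = 0.66.
Capital: 0.34 × 9.2 = 3.128 pp.
Hours worked: 0.66 × 2.3 = 1.518 pp.
TFP growth = 8.6 − 4.646 = 3.954%.

TFP growth was 3.95%.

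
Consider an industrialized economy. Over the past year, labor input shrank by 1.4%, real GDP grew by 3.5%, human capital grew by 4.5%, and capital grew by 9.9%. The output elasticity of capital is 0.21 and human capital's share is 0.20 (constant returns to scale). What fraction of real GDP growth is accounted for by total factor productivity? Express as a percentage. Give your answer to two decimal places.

Labor's share = 1 − 0.21 − 0.2 = 0.59.
Capital: 0.21 × 9.9 = 2.079 pp.
Human capital: 0.2 × 4.5 = 0.9 pp.
Labor input: 0.59 × (-1.4) = -0.826 pp.
TFP growth = 3.5 − 2.153 = 1.347%.
TFP share of growth = 1.347 / 3.5 × 100 = 38.4857%.

Total factor productivity accounted for 38.49% of growth.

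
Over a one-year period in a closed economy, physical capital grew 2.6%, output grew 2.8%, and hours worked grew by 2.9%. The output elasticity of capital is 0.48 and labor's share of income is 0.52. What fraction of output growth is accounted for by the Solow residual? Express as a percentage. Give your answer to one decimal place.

The Solow residual accounted for 1.6% of growth.

Labor's share = 1 − 0.48 = 0.52.
Physical capital: 0.48 × 2.6 = 1.248 pp.
Hours worked: 0.52 × 2.9 = 1.508 pp.
TFP growth = 2.8 − 2.756 = 0.044%.
TFP share of growth = 0.044 / 2.8 × 100 = 1.571%.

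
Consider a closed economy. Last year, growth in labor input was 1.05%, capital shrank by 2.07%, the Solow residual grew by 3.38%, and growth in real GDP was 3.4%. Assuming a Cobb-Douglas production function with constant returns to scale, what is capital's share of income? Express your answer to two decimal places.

0.33

gY = gA + α·gK + (1−α)·gL, so gY − gA − gL = α(gK − gL).
3.4 − 3.38 − 1.05 = α × (-2.07 − 1.05).
-1.03 = -3.12 α, so α = 0.3301.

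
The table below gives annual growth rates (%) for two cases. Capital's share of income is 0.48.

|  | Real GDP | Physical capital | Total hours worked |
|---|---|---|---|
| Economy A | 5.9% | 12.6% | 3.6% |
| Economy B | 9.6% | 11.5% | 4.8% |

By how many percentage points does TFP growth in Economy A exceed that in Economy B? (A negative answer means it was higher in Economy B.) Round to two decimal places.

-3.60 percentage points

Labor's share = 1 − 0.48 = 0.52.
Economy A: TFP = 5.9 − 6.048 − 1.872 = -2.02%.
Economy B: TFP = 9.6 − 5.52 − 2.496 = 1.584%.
Difference = -2.02 − (1.584) = -3.604 pp.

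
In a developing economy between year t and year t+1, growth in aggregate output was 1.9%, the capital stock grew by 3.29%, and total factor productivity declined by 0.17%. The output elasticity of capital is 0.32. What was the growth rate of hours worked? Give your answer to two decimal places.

1.50%

Labor's share = 1 − 0.32 = 0.68.
gY = gA + 0.32×3.29 + 0.68×g.
0.68×g = 1.9 + 0.17 − 1.0528 = 1.0172.
g = 1.0172 / 0.68 = 1.4959%.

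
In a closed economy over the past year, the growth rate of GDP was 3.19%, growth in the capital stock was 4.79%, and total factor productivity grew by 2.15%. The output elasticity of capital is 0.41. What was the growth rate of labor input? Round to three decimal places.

-1.566%

Labor's share = 1 − 0.41 = 0.59.
gY = gA + 0.41×4.79 + 0.59×g.
0.59×g = 3.19 − 2.15 − 1.9639 = -0.9239.
g = -0.9239 / 0.59 = -1.56593%.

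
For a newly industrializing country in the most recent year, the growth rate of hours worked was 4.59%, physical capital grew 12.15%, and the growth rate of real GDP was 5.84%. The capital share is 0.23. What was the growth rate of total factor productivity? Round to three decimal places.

-0.489%

Labor's share = 1 − 0.23 = 0.77.
Physical capital: 0.23 × 12.15 = 2.7945 pp.
Hours worked: 0.77 × 4.59 = 3.5343 pp.
TFP growth = 5.84 − 6.3288 = -0.4888%.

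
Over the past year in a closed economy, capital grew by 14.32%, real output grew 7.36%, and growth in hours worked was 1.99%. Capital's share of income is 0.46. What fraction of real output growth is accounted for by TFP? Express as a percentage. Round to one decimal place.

-4.1%

Labor's share = 1 − 0.46 = 0.54.
Capital: 0.46 × 14.32 = 6.5872 pp.
Hours worked: 0.54 × 1.99 = 1.0746 pp.
TFP growth = 7.36 − 7.6618 = -0.3018%.
TFP share of growth = -0.3018 / 7.36 × 100 = -4.101%.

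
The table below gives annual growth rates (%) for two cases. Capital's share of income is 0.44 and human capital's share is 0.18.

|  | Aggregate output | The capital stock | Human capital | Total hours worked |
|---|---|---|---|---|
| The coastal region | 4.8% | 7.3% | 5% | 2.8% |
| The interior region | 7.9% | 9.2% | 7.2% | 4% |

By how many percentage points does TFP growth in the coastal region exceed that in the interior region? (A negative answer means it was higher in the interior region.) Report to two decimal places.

Labor's share = 1 − 0.44 − 0.18 = 0.38.
The coastal region: TFP = 4.8 − 3.212 − 0.9 − 1.064 = -0.376%.
The interior region: TFP = 7.9 − 4.048 − 1.296 − 1.52 = 1.036%.
Difference = -0.376 − (1.036) = -1.412 pp.

-1.41 percentage points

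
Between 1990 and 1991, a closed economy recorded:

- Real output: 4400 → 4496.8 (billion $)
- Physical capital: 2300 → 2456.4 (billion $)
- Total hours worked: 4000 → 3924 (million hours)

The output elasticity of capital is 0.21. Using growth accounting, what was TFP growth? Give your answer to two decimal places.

2.27%

Real output growth = (4496.8 − 4400) / 4400 = 2.2%.
Physical capital growth = (2456.4 − 2300) / 2300 = 6.8%.
Total hours worked growth = (3924 − 4000) / 4000 = -1.9%.
Labor's share = 1 − 0.21 = 0.79.
Physical capital: 0.21 × 6.8 = 1.428 pp.
Total hours worked: 0.79 × (-1.9) = -1.501 pp.
TFP growth = 2.2 + 0.073 = 2.273%.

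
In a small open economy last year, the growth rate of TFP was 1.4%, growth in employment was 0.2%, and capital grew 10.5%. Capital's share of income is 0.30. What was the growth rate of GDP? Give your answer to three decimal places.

Labor's share = 1 − 0.3 = 0.7.
Capital: 0.3 × 10.5 = 3.15 pp.
Employment: 0.7 × 0.2 = 0.14 pp.
Output growth = 1.4 + 3.29 = 4.69%.

4.690%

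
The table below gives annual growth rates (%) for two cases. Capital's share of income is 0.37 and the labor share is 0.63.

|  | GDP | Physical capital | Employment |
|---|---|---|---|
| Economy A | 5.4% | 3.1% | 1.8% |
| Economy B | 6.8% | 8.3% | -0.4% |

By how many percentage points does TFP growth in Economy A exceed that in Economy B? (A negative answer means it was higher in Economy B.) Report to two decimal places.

-0.86 percentage points

Labor's share = 1 − 0.37 = 0.63.
Economy A: TFP = 5.4 − 1.147 − 1.134 = 3.119%.
Economy B: TFP = 6.8 − 3.071 + 0.252 = 3.981%.
Difference = 3.119 − (3.981) = -0.862 pp.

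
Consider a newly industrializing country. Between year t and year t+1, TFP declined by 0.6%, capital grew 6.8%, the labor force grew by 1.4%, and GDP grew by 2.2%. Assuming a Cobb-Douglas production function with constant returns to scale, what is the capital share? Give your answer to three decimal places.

gY = gA + α·gK + (1−α)·gL, so gY − gA − gL = α(gK − gL).
2.2 + 0.6 − 1.4 = α × (6.8 − 1.4).
1.4 = 5.4 α, so α = 0.25926.

α = 0.259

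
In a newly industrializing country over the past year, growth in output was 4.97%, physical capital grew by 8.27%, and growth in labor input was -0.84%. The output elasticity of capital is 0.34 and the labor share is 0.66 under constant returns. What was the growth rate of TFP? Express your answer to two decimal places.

TFP growth was 2.71%.

Labor's share = 1 − 0.34 = 0.66.
Physical capital: 0.34 × 8.27 = 2.8118 pp.
Labor input: 0.66 × (-0.84) = -0.5544 pp.
TFP growth = 4.97 − 2.2574 = 2.7126%.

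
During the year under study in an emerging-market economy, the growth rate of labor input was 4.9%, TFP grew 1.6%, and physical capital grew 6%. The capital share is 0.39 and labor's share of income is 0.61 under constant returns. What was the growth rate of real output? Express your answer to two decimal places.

6.93%

Labor's share = 1 − 0.39 = 0.61.
Physical capital: 0.39 × 6 = 2.34 pp.
Labor input: 0.61 × 4.9 = 2.989 pp.
Output growth = 1.6 + 5.329 = 6.929%.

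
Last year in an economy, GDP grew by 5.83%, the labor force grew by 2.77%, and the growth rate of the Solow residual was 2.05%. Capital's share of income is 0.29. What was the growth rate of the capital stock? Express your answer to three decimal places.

The capital stock grew 6.253%.

Labor's share = 1 − 0.29 = 0.71.
gY = gA + 0.71×2.77 + 0.29×g.
0.29×g = 5.83 − 2.05 − 1.9667 = 1.8133.
g = 1.8133 / 0.29 = 6.25276%.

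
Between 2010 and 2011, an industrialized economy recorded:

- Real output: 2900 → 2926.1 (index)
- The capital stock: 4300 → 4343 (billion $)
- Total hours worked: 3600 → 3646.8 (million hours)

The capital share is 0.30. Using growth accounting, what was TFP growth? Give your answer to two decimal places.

-0.31%

Real output growth = (2926.1 − 2900) / 2900 = 0.9%.
The capital stock growth = (4343 − 4300) / 4300 = 1%.
Total hours worked growth = (3646.8 − 3600) / 3600 = 1.3%.
Labor's share = 1 − 0.3 = 0.7.
The capital stock: 0.3 × 1 = 0.3 pp.
Total hours worked: 0.7 × 1.3 = 0.91 pp.
TFP growth = 0.9 − 1.21 = -0.31%.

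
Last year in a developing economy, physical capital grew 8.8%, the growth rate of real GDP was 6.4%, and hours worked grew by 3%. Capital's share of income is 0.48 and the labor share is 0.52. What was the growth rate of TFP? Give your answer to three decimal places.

Labor's share = 1 − 0.48 = 0.52.
Physical capital: 0.48 × 8.8 = 4.224 pp.
Hours worked: 0.52 × 3 = 1.56 pp.
TFP growth = 6.4 − 5.784 = 0.616%.

0.616%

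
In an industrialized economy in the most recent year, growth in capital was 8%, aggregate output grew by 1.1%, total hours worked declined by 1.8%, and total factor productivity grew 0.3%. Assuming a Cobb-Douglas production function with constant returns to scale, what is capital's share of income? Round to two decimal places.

Capital's share of income is 0.27.

gY = gA + α·gK + (1−α)·gL, so gY − gA − gL = α(gK − gL).
1.1 − 0.3 + 1.8 = α × (8 − (-1.8)).
2.6 = 9.8 α, so α = 0.2653.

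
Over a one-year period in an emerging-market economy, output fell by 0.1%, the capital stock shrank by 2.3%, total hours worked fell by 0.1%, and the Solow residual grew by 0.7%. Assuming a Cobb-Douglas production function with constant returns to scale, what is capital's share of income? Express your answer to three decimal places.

gY = gA + α·gK + (1−α)·gL, so gY − gA − gL = α(gK − gL).
-0.1 − 0.7 + 0.1 = α × (-2.3 − (-0.1)).
-0.7 = -2.2 α, so α = 0.31818.

0.318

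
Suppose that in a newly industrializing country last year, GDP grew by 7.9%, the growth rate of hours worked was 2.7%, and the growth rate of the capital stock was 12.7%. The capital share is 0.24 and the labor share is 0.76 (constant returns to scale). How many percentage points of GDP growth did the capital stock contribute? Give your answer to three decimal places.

3.048 pp

Contribution = share × growth = 0.24 × 12.7 = 3.048 pp.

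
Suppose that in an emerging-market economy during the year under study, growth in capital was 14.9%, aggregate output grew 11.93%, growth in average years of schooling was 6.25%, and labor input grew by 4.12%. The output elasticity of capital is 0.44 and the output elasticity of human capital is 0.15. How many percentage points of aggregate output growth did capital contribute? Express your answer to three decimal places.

Contribution = share × growth = 0.44 × 14.9 = 6.556 pp.

6.556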